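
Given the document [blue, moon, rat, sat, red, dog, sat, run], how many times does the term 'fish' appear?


Document has 8 words
Scanning for 'fish':
Term not found in document
Count = 0

0


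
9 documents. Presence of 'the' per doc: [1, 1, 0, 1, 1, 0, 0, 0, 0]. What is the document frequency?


Checking each document for 'the':
Doc 1: present
Doc 2: present
Doc 3: absent
Doc 4: present
Doc 5: present
Doc 6: absent
Doc 7: absent
Doc 8: absent
Doc 9: absent
df = sum of presences = 1 + 1 + 0 + 1 + 1 + 0 + 0 + 0 + 0 = 4

4


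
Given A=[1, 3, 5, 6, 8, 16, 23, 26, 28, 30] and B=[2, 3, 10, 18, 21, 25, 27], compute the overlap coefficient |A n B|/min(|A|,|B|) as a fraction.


A intersect B = [3]
|A intersect B| = 1
min(|A|, |B|) = min(10, 7) = 7
Overlap = 1 / 7 = 1/7

1/7


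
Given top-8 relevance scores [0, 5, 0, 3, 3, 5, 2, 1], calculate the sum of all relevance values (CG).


Cumulative Gain = sum of relevance scores
Position 1: rel=0, running sum=0
Position 2: rel=5, running sum=5
Position 3: rel=0, running sum=5
Position 4: rel=3, running sum=8
Position 5: rel=3, running sum=11
Position 6: rel=5, running sum=16
Position 7: rel=2, running sum=18
Position 8: rel=1, running sum=19
CG = 19

19


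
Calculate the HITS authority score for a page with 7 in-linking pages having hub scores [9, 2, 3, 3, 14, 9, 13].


Authority = sum of hub scores of in-linkers
In-link 1: hub score = 9
In-link 2: hub score = 2
In-link 3: hub score = 3
In-link 4: hub score = 3
In-link 5: hub score = 14
In-link 6: hub score = 9
In-link 7: hub score = 13
Authority = 9 + 2 + 3 + 3 + 14 + 9 + 13 = 53

53


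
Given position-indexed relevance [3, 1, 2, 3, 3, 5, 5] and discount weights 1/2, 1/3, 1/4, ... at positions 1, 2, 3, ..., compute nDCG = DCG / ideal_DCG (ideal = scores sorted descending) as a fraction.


Position discount weights w_i = 1/(i+1) for i=1..7:
Weights = [1/2, 1/3, 1/4, 1/5, 1/6, 1/7, 1/8]
Actual relevance: [3, 1, 2, 3, 3, 5, 5]
DCG = 3/2 + 1/3 + 2/4 + 3/5 + 3/6 + 5/7 + 5/8 = 4009/840
Ideal relevance (sorted desc): [5, 5, 3, 3, 3, 2, 1]
Ideal DCG = 5/2 + 5/3 + 3/4 + 3/5 + 3/6 + 2/7 + 1/8 = 5399/840
nDCG = DCG / ideal_DCG = 4009/840 / 5399/840 = 4009/5399

4009/5399


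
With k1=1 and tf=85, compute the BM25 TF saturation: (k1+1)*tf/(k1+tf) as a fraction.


BM25 TF component = (k1+1)*tf / (k1+tf)
k1 = 1, tf = 85
Numerator = (1+1)*85 = 170
Denominator = 1 + 85 = 86
= 170/86 = 85/43

85/43


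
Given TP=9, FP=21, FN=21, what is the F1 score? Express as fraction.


F1 = 2 * P * R / (P + R)
P = TP/(TP+FP) = 9/30 = 3/10
R = TP/(TP+FN) = 9/30 = 3/10
2 * P * R = 2 * 3/10 * 3/10 = 9/50
P + R = 3/10 + 3/10 = 3/5
F1 = 9/50 / 3/5 = 3/10

3/10


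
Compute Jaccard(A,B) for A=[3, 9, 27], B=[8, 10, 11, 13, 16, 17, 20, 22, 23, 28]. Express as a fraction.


A intersect B = []
|A intersect B| = 0
A union B = [3, 8, 9, 10, 11, 13, 16, 17, 20, 22, 23, 27, 28]
|A union B| = 13
Jaccard = 0/13 = 0

0


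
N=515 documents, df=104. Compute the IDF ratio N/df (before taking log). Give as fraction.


IDF ratio = N / df
= 515 / 104
= 515/104

515/104


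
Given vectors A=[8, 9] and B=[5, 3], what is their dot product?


Dot product = sum of element-wise products
A[0]*B[0] = 8*5 = 40
A[1]*B[1] = 9*3 = 27
Sum = 40 + 27 = 67

67


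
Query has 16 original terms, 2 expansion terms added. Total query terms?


Original terms: 16
Expansion terms: 2
Total = 16 + 2 = 18

18


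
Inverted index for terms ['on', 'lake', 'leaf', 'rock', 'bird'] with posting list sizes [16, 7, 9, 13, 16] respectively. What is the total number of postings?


Summing posting list sizes:
'on': 16 postings
'lake': 7 postings
'leaf': 9 postings
'rock': 13 postings
'bird': 16 postings
Total = 16 + 7 + 9 + 13 + 16 = 61

61


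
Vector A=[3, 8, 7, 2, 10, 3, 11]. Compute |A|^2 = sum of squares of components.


|A|^2 = sum of squared components
A[0]^2 = 3^2 = 9
A[1]^2 = 8^2 = 64
A[2]^2 = 7^2 = 49
A[3]^2 = 2^2 = 4
A[4]^2 = 10^2 = 100
A[5]^2 = 3^2 = 9
A[6]^2 = 11^2 = 121
Sum = 9 + 64 + 49 + 4 + 100 + 9 + 121 = 356

356


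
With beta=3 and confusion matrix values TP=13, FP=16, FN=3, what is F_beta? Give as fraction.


P = TP/(TP+FP) = 13/29 = 13/29
R = TP/(TP+FN) = 13/16 = 13/16
beta^2 = 3^2 = 9
(1 + beta^2) = 10
Numerator = (1+beta^2)*P*R = 845/232
Denominator = beta^2*P + R = 117/29 + 13/16 = 2249/464
F_beta = 130/173

130/173


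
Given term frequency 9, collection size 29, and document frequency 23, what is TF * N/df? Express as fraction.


TF * (N/df)
= 9 * (29/23)
= 9 * 29/23
= 261/23

261/23


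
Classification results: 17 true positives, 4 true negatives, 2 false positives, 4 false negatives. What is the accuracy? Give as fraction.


Accuracy = (TP + TN) / (TP + TN + FP + FN)
TP + TN = 17 + 4 = 21
Total = 17 + 4 + 2 + 4 = 27
Accuracy = 21 / 27 = 7/9

7/9


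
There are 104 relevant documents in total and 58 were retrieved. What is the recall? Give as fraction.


Recall = retrieved_relevant / total_relevant
= 58 / 104
= 58 / (58 + 46)
= 29/52

29/52


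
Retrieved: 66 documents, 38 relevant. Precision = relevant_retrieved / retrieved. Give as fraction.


Precision = relevant_retrieved / total_retrieved
= 38 / 66
= 38 / (38 + 28)
= 19/33

19/33


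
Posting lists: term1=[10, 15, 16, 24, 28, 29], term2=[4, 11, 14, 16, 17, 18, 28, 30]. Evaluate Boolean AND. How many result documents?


Boolean AND: find intersection of posting lists
term1 docs: [10, 15, 16, 24, 28, 29]
term2 docs: [4, 11, 14, 16, 17, 18, 28, 30]
Intersection: [16, 28]
|intersection| = 2

2


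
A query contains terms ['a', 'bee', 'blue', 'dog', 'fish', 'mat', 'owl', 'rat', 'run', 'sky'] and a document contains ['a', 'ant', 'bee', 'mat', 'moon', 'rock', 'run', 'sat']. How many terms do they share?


Query terms: ['a', 'bee', 'blue', 'dog', 'fish', 'mat', 'owl', 'rat', 'run', 'sky']
Document terms: ['a', 'ant', 'bee', 'mat', 'moon', 'rock', 'run', 'sat']
Common terms: ['a', 'bee', 'mat', 'run']
Overlap count = 4

4


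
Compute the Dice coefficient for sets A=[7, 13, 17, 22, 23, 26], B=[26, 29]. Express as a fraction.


A intersect B = [26]
|A intersect B| = 1
|A| = 6, |B| = 2
Dice = 2*1 / (6+2)
= 2 / 8 = 1/4

1/4


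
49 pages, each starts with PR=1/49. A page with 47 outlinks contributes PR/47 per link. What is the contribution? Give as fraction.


Initial PR = 1/49 = 1/49
Outlinks = 47
Contribution per link = PR / outlinks
= 1/49 / 47
= 1/2303

1/2303


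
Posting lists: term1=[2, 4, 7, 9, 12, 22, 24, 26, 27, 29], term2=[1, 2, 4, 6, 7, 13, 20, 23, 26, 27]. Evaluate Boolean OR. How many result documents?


Boolean OR: find union of posting lists
term1 docs: [2, 4, 7, 9, 12, 22, 24, 26, 27, 29]
term2 docs: [1, 2, 4, 6, 7, 13, 20, 23, 26, 27]
Union: [1, 2, 4, 6, 7, 9, 12, 13, 20, 22, 23, 24, 26, 27, 29]
|union| = 15

15


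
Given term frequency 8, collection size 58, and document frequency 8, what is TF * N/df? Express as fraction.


TF * (N/df)
= 8 * (58/8)
= 8 * 29/4
= 58

58


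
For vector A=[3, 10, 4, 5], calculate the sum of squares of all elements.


|A|^2 = sum of squared components
A[0]^2 = 3^2 = 9
A[1]^2 = 10^2 = 100
A[2]^2 = 4^2 = 16
A[3]^2 = 5^2 = 25
Sum = 9 + 100 + 16 + 25 = 150

150


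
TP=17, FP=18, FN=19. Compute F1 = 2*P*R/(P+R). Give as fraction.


F1 = 2 * P * R / (P + R)
P = TP/(TP+FP) = 17/35 = 17/35
R = TP/(TP+FN) = 17/36 = 17/36
2 * P * R = 2 * 17/35 * 17/36 = 289/630
P + R = 17/35 + 17/36 = 1207/1260
F1 = 289/630 / 1207/1260 = 34/71

34/71


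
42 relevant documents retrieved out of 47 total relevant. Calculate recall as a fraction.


Recall = retrieved_relevant / total_relevant
= 42 / 47
= 42 / (42 + 5)
= 42/47

42/47


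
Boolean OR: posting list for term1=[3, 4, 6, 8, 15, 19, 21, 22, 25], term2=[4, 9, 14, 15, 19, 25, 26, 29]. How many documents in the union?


Boolean OR: find union of posting lists
term1 docs: [3, 4, 6, 8, 15, 19, 21, 22, 25]
term2 docs: [4, 9, 14, 15, 19, 25, 26, 29]
Union: [3, 4, 6, 8, 9, 14, 15, 19, 21, 22, 25, 26, 29]
|union| = 13

13


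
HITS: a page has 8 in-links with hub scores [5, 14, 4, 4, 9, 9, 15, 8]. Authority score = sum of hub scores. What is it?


Authority = sum of hub scores of in-linkers
In-link 1: hub score = 5
In-link 2: hub score = 14
In-link 3: hub score = 4
In-link 4: hub score = 4
In-link 5: hub score = 9
In-link 6: hub score = 9
In-link 7: hub score = 15
In-link 8: hub score = 8
Authority = 5 + 14 + 4 + 4 + 9 + 9 + 15 + 8 = 68

68


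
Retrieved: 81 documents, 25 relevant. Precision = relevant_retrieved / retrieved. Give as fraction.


Precision = relevant_retrieved / total_retrieved
= 25 / 81
= 25 / (25 + 56)
= 25/81

25/81


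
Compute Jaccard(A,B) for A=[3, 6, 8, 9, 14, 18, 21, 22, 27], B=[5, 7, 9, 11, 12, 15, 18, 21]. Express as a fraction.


A intersect B = [9, 18, 21]
|A intersect B| = 3
A union B = [3, 5, 6, 7, 8, 9, 11, 12, 14, 15, 18, 21, 22, 27]
|A union B| = 14
Jaccard = 3/14 = 3/14

3/14


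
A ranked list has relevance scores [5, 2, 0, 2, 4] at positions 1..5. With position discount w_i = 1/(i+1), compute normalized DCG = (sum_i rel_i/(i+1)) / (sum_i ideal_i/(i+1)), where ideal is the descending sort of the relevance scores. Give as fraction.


Position discount weights w_i = 1/(i+1) for i=1..5:
Weights = [1/2, 1/3, 1/4, 1/5, 1/6]
Actual relevance: [5, 2, 0, 2, 4]
DCG = 5/2 + 2/3 + 0/4 + 2/5 + 4/6 = 127/30
Ideal relevance (sorted desc): [5, 4, 2, 2, 0]
Ideal DCG = 5/2 + 4/3 + 2/4 + 2/5 + 0/6 = 71/15
nDCG = DCG / ideal_DCG = 127/30 / 71/15 = 127/142

127/142


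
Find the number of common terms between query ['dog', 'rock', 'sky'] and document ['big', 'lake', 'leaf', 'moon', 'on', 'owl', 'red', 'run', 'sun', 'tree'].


Query terms: ['dog', 'rock', 'sky']
Document terms: ['big', 'lake', 'leaf', 'moon', 'on', 'owl', 'red', 'run', 'sun', 'tree']
Common terms: []
Overlap count = 0

0


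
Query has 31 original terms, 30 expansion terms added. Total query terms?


Original terms: 31
Expansion terms: 30
Total = 31 + 30 = 61

61


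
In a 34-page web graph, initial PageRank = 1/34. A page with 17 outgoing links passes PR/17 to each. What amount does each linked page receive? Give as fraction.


Initial PR = 1/34 = 1/34
Outlinks = 17
Contribution per link = PR / outlinks
= 1/34 / 17
= 1/578

1/578


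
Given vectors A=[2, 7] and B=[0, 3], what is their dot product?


Dot product = sum of element-wise products
A[0]*B[0] = 2*0 = 0
A[1]*B[1] = 7*3 = 21
Sum = 0 + 21 = 21

21


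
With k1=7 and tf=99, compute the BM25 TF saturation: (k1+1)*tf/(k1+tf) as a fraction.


BM25 TF component = (k1+1)*tf / (k1+tf)
k1 = 7, tf = 99
Numerator = (7+1)*99 = 792
Denominator = 7 + 99 = 106
= 792/106 = 396/53

396/53


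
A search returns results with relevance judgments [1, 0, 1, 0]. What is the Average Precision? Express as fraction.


Computing P@k for each relevant position:
Position 1: relevant, P@1 = 1/1 = 1
Position 2: not relevant
Position 3: relevant, P@3 = 2/3 = 2/3
Position 4: not relevant
Sum of P@k = 1 + 2/3 = 5/3
AP = 5/3 / 2 = 5/6

5/6


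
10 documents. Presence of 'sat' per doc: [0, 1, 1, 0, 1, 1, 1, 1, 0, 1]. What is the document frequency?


Checking each document for 'sat':
Doc 1: absent
Doc 2: present
Doc 3: present
Doc 4: absent
Doc 5: present
Doc 6: present
Doc 7: present
Doc 8: present
Doc 9: absent
Doc 10: present
df = sum of presences = 0 + 1 + 1 + 0 + 1 + 1 + 1 + 1 + 0 + 1 = 7

7


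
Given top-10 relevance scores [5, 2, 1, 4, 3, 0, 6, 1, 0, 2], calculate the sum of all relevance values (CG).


Cumulative Gain = sum of relevance scores
Position 1: rel=5, running sum=5
Position 2: rel=2, running sum=7
Position 3: rel=1, running sum=8
Position 4: rel=4, running sum=12
Position 5: rel=3, running sum=15
Position 6: rel=0, running sum=15
Position 7: rel=6, running sum=21
Position 8: rel=1, running sum=22
Position 9: rel=0, running sum=22
Position 10: rel=2, running sum=24
CG = 24

24


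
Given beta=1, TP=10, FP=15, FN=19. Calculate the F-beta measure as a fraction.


P = TP/(TP+FP) = 10/25 = 2/5
R = TP/(TP+FN) = 10/29 = 10/29
beta^2 = 1^2 = 1
(1 + beta^2) = 2
Numerator = (1+beta^2)*P*R = 8/29
Denominator = beta^2*P + R = 2/5 + 10/29 = 108/145
F_beta = 10/27

10/27


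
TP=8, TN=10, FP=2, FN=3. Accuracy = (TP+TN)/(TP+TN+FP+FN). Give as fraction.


Accuracy = (TP + TN) / (TP + TN + FP + FN)
TP + TN = 8 + 10 = 18
Total = 8 + 10 + 2 + 3 = 23
Accuracy = 18 / 23 = 18/23

18/23


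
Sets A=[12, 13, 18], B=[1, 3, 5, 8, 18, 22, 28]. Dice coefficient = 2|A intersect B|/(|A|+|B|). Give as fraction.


A intersect B = [18]
|A intersect B| = 1
|A| = 3, |B| = 7
Dice = 2*1 / (3+7)
= 2 / 10 = 1/5

1/5


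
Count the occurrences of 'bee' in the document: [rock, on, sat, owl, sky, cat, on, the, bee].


Document has 9 words
Scanning for 'bee':
Found at positions: [8]
Count = 1

1


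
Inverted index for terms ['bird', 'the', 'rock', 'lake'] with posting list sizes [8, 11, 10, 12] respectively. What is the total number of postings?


Summing posting list sizes:
'bird': 8 postings
'the': 11 postings
'rock': 10 postings
'lake': 12 postings
Total = 8 + 11 + 10 + 12 = 41

41


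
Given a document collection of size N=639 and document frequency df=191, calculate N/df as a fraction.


IDF ratio = N / df
= 639 / 191
= 639/191

639/191


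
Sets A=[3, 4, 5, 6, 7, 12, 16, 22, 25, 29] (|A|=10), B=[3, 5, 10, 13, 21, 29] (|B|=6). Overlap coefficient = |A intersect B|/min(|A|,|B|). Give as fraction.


A intersect B = [3, 5, 29]
|A intersect B| = 3
min(|A|, |B|) = min(10, 6) = 6
Overlap = 3 / 6 = 1/2

1/2


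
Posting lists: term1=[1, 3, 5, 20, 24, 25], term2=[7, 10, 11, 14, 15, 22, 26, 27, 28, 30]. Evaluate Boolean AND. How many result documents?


Boolean AND: find intersection of posting lists
term1 docs: [1, 3, 5, 20, 24, 25]
term2 docs: [7, 10, 11, 14, 15, 22, 26, 27, 28, 30]
Intersection: []
|intersection| = 0

0


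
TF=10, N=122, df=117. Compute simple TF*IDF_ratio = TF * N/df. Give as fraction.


TF * (N/df)
= 10 * (122/117)
= 10 * 122/117
= 1220/117

1220/117


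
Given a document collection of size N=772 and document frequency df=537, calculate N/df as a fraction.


IDF ratio = N / df
= 772 / 537
= 772/537

772/537


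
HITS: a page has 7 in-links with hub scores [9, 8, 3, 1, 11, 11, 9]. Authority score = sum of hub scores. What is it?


Authority = sum of hub scores of in-linkers
In-link 1: hub score = 9
In-link 2: hub score = 8
In-link 3: hub score = 3
In-link 4: hub score = 1
In-link 5: hub score = 11
In-link 6: hub score = 11
In-link 7: hub score = 9
Authority = 9 + 8 + 3 + 1 + 11 + 11 + 9 = 52

52


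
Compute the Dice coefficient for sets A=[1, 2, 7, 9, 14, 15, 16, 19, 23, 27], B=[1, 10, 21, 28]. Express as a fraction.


A intersect B = [1]
|A intersect B| = 1
|A| = 10, |B| = 4
Dice = 2*1 / (10+4)
= 2 / 14 = 1/7

1/7


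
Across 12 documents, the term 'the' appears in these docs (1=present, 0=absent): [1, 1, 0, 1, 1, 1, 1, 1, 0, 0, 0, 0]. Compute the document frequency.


Checking each document for 'the':
Doc 1: present
Doc 2: present
Doc 3: absent
Doc 4: present
Doc 5: present
Doc 6: present
Doc 7: present
Doc 8: present
Doc 9: absent
Doc 10: absent
Doc 11: absent
Doc 12: absent
df = sum of presences = 1 + 1 + 0 + 1 + 1 + 1 + 1 + 1 + 0 + 0 + 0 + 0 = 7

7


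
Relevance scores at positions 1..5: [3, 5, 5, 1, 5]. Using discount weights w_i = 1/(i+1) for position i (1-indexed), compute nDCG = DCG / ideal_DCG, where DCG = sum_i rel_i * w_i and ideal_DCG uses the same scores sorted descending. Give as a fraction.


Position discount weights w_i = 1/(i+1) for i=1..5:
Weights = [1/2, 1/3, 1/4, 1/5, 1/6]
Actual relevance: [3, 5, 5, 1, 5]
DCG = 3/2 + 5/3 + 5/4 + 1/5 + 5/6 = 109/20
Ideal relevance (sorted desc): [5, 5, 5, 3, 1]
Ideal DCG = 5/2 + 5/3 + 5/4 + 3/5 + 1/6 = 371/60
nDCG = DCG / ideal_DCG = 109/20 / 371/60 = 327/371

327/371


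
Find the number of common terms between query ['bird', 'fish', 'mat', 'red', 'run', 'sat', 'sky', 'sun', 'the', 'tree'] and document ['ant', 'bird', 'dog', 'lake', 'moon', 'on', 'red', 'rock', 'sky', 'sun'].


Query terms: ['bird', 'fish', 'mat', 'red', 'run', 'sat', 'sky', 'sun', 'the', 'tree']
Document terms: ['ant', 'bird', 'dog', 'lake', 'moon', 'on', 'red', 'rock', 'sky', 'sun']
Common terms: ['bird', 'red', 'sky', 'sun']
Overlap count = 4

4


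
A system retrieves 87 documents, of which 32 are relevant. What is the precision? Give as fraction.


Precision = relevant_retrieved / total_retrieved
= 32 / 87
= 32 / (32 + 55)
= 32/87

32/87


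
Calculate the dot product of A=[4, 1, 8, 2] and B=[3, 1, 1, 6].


Dot product = sum of element-wise products
A[0]*B[0] = 4*3 = 12
A[1]*B[1] = 1*1 = 1
A[2]*B[2] = 8*1 = 8
A[3]*B[3] = 2*6 = 12
Sum = 12 + 1 + 8 + 12 = 33

33


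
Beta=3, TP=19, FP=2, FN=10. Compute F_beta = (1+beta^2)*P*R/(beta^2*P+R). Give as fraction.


P = TP/(TP+FP) = 19/21 = 19/21
R = TP/(TP+FN) = 19/29 = 19/29
beta^2 = 3^2 = 9
(1 + beta^2) = 10
Numerator = (1+beta^2)*P*R = 3610/609
Denominator = beta^2*P + R = 57/7 + 19/29 = 1786/203
F_beta = 95/141

95/141


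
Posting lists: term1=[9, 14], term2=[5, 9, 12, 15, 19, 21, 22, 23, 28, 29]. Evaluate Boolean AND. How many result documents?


Boolean AND: find intersection of posting lists
term1 docs: [9, 14]
term2 docs: [5, 9, 12, 15, 19, 21, 22, 23, 28, 29]
Intersection: [9]
|intersection| = 1

1


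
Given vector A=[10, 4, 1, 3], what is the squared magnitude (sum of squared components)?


|A|^2 = sum of squared components
A[0]^2 = 10^2 = 100
A[1]^2 = 4^2 = 16
A[2]^2 = 1^2 = 1
A[3]^2 = 3^2 = 9
Sum = 100 + 16 + 1 + 9 = 126

126


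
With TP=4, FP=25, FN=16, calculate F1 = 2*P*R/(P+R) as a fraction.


F1 = 2 * P * R / (P + R)
P = TP/(TP+FP) = 4/29 = 4/29
R = TP/(TP+FN) = 4/20 = 1/5
2 * P * R = 2 * 4/29 * 1/5 = 8/145
P + R = 4/29 + 1/5 = 49/145
F1 = 8/145 / 49/145 = 8/49

8/49


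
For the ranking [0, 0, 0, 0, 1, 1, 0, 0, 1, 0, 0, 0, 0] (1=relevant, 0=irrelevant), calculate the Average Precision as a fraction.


Computing P@k for each relevant position:
Position 1: not relevant
Position 2: not relevant
Position 3: not relevant
Position 4: not relevant
Position 5: relevant, P@5 = 1/5 = 1/5
Position 6: relevant, P@6 = 2/6 = 1/3
Position 7: not relevant
Position 8: not relevant
Position 9: relevant, P@9 = 3/9 = 1/3
Position 10: not relevant
Position 11: not relevant
Position 12: not relevant
Position 13: not relevant
Sum of P@k = 1/5 + 1/3 + 1/3 = 13/15
AP = 13/15 / 3 = 13/45

13/45


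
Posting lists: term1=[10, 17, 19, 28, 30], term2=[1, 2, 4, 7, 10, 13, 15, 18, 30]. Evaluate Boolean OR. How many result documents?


Boolean OR: find union of posting lists
term1 docs: [10, 17, 19, 28, 30]
term2 docs: [1, 2, 4, 7, 10, 13, 15, 18, 30]
Union: [1, 2, 4, 7, 10, 13, 15, 17, 18, 19, 28, 30]
|union| = 12

12


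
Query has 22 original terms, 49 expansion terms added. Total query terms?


Original terms: 22
Expansion terms: 49
Total = 22 + 49 = 71

71


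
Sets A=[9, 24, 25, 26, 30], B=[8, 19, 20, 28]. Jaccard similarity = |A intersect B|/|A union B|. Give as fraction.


A intersect B = []
|A intersect B| = 0
A union B = [8, 9, 19, 20, 24, 25, 26, 28, 30]
|A union B| = 9
Jaccard = 0/9 = 0

0


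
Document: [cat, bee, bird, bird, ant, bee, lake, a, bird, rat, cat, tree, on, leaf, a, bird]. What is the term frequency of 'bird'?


Document has 16 words
Scanning for 'bird':
Found at positions: [2, 3, 8, 15]
Count = 4

4


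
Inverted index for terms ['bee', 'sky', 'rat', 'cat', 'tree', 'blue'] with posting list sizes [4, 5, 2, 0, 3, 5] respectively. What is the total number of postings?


Summing posting list sizes:
'bee': 4 postings
'sky': 5 postings
'rat': 2 postings
'cat': 0 postings
'tree': 3 postings
'blue': 5 postings
Total = 4 + 5 + 2 + 0 + 3 + 5 = 19

19


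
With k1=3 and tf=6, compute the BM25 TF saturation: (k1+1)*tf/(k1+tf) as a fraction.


BM25 TF component = (k1+1)*tf / (k1+tf)
k1 = 3, tf = 6
Numerator = (3+1)*6 = 24
Denominator = 3 + 6 = 9
= 24/9 = 8/3

8/3


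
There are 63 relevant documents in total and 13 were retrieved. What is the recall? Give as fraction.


Recall = retrieved_relevant / total_relevant
= 13 / 63
= 13 / (13 + 50)
= 13/63

13/63


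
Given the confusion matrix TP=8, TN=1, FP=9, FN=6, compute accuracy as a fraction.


Accuracy = (TP + TN) / (TP + TN + FP + FN)
TP + TN = 8 + 1 = 9
Total = 8 + 1 + 9 + 6 = 24
Accuracy = 9 / 24 = 3/8

3/8


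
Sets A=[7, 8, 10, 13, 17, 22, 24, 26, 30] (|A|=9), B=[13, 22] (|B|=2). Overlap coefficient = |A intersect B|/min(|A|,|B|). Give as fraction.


A intersect B = [13, 22]
|A intersect B| = 2
min(|A|, |B|) = min(9, 2) = 2
Overlap = 2 / 2 = 1

1


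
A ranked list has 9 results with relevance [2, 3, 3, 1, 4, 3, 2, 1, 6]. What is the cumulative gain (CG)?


Cumulative Gain = sum of relevance scores
Position 1: rel=2, running sum=2
Position 2: rel=3, running sum=5
Position 3: rel=3, running sum=8
Position 4: rel=1, running sum=9
Position 5: rel=4, running sum=13
Position 6: rel=3, running sum=16
Position 7: rel=2, running sum=18
Position 8: rel=1, running sum=19
Position 9: rel=6, running sum=25
CG = 25

25


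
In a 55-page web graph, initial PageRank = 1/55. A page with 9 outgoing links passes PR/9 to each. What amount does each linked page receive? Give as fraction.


Initial PR = 1/55 = 1/55
Outlinks = 9
Contribution per link = PR / outlinks
= 1/55 / 9
= 1/495

1/495


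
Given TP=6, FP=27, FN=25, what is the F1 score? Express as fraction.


F1 = 2 * P * R / (P + R)
P = TP/(TP+FP) = 6/33 = 2/11
R = TP/(TP+FN) = 6/31 = 6/31
2 * P * R = 2 * 2/11 * 6/31 = 24/341
P + R = 2/11 + 6/31 = 128/341
F1 = 24/341 / 128/341 = 3/16

3/16


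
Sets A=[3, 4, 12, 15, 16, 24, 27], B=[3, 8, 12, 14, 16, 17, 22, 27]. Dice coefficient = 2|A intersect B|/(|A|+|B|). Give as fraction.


A intersect B = [3, 12, 16, 27]
|A intersect B| = 4
|A| = 7, |B| = 8
Dice = 2*4 / (7+8)
= 8 / 15 = 8/15

8/15


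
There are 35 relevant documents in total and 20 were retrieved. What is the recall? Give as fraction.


Recall = retrieved_relevant / total_relevant
= 20 / 35
= 20 / (20 + 15)
= 4/7

4/7


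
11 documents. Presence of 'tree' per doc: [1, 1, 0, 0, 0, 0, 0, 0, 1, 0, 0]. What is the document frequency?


Checking each document for 'tree':
Doc 1: present
Doc 2: present
Doc 3: absent
Doc 4: absent
Doc 5: absent
Doc 6: absent
Doc 7: absent
Doc 8: absent
Doc 9: present
Doc 10: absent
Doc 11: absent
df = sum of presences = 1 + 1 + 0 + 0 + 0 + 0 + 0 + 0 + 1 + 0 + 0 = 3

3


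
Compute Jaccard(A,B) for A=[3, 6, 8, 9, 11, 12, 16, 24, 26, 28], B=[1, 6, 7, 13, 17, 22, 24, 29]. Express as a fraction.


A intersect B = [6, 24]
|A intersect B| = 2
A union B = [1, 3, 6, 7, 8, 9, 11, 12, 13, 16, 17, 22, 24, 26, 28, 29]
|A union B| = 16
Jaccard = 2/16 = 1/8

1/8


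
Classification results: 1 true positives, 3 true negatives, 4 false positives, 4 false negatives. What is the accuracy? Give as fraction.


Accuracy = (TP + TN) / (TP + TN + FP + FN)
TP + TN = 1 + 3 = 4
Total = 1 + 3 + 4 + 4 = 12
Accuracy = 4 / 12 = 1/3

1/3


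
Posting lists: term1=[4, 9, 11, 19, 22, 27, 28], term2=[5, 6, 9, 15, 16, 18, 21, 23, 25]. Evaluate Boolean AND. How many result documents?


Boolean AND: find intersection of posting lists
term1 docs: [4, 9, 11, 19, 22, 27, 28]
term2 docs: [5, 6, 9, 15, 16, 18, 21, 23, 25]
Intersection: [9]
|intersection| = 1

1


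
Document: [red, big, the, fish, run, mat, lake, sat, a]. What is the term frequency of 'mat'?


Document has 9 words
Scanning for 'mat':
Found at positions: [5]
Count = 1

1


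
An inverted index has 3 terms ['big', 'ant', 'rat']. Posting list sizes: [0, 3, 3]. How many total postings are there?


Summing posting list sizes:
'big': 0 postings
'ant': 3 postings
'rat': 3 postings
Total = 0 + 3 + 3 = 6

6


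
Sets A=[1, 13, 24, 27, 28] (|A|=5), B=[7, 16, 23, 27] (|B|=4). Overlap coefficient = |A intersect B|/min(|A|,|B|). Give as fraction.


A intersect B = [27]
|A intersect B| = 1
min(|A|, |B|) = min(5, 4) = 4
Overlap = 1 / 4 = 1/4

1/4


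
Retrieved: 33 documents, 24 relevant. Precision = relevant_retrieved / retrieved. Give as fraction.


Precision = relevant_retrieved / total_retrieved
= 24 / 33
= 24 / (24 + 9)
= 8/11

8/11


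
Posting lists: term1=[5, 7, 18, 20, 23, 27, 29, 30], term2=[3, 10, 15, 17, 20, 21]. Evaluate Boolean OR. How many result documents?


Boolean OR: find union of posting lists
term1 docs: [5, 7, 18, 20, 23, 27, 29, 30]
term2 docs: [3, 10, 15, 17, 20, 21]
Union: [3, 5, 7, 10, 15, 17, 18, 20, 21, 23, 27, 29, 30]
|union| = 13

13


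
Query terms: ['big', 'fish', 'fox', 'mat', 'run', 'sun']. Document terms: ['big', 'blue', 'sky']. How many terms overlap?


Query terms: ['big', 'fish', 'fox', 'mat', 'run', 'sun']
Document terms: ['big', 'blue', 'sky']
Common terms: ['big']
Overlap count = 1

1


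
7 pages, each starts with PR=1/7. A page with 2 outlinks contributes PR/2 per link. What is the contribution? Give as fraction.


Initial PR = 1/7 = 1/7
Outlinks = 2
Contribution per link = PR / outlinks
= 1/7 / 2
= 1/14

1/14


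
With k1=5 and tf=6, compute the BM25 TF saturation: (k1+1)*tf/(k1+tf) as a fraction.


BM25 TF component = (k1+1)*tf / (k1+tf)
k1 = 5, tf = 6
Numerator = (5+1)*6 = 36
Denominator = 5 + 6 = 11
= 36/11 = 36/11

36/11


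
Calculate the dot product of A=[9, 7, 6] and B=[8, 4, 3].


Dot product = sum of element-wise products
A[0]*B[0] = 9*8 = 72
A[1]*B[1] = 7*4 = 28
A[2]*B[2] = 6*3 = 18
Sum = 72 + 28 + 18 = 118

118


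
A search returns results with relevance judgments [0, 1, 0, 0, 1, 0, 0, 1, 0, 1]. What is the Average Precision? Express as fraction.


Computing P@k for each relevant position:
Position 1: not relevant
Position 2: relevant, P@2 = 1/2 = 1/2
Position 3: not relevant
Position 4: not relevant
Position 5: relevant, P@5 = 2/5 = 2/5
Position 6: not relevant
Position 7: not relevant
Position 8: relevant, P@8 = 3/8 = 3/8
Position 9: not relevant
Position 10: relevant, P@10 = 4/10 = 2/5
Sum of P@k = 1/2 + 2/5 + 3/8 + 2/5 = 67/40
AP = 67/40 / 4 = 67/160

67/160


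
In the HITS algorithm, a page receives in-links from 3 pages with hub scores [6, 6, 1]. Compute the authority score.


Authority = sum of hub scores of in-linkers
In-link 1: hub score = 6
In-link 2: hub score = 6
In-link 3: hub score = 1
Authority = 6 + 6 + 1 = 13

13


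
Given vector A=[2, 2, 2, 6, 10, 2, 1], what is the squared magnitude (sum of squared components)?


|A|^2 = sum of squared components
A[0]^2 = 2^2 = 4
A[1]^2 = 2^2 = 4
A[2]^2 = 2^2 = 4
A[3]^2 = 6^2 = 36
A[4]^2 = 10^2 = 100
A[5]^2 = 2^2 = 4
A[6]^2 = 1^2 = 1
Sum = 4 + 4 + 4 + 36 + 100 + 4 + 1 = 153

153


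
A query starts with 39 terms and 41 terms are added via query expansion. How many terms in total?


Original terms: 39
Expansion terms: 41
Total = 39 + 41 = 80

80


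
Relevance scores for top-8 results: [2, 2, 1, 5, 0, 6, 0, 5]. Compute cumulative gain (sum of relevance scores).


Cumulative Gain = sum of relevance scores
Position 1: rel=2, running sum=2
Position 2: rel=2, running sum=4
Position 3: rel=1, running sum=5
Position 4: rel=5, running sum=10
Position 5: rel=0, running sum=10
Position 6: rel=6, running sum=16
Position 7: rel=0, running sum=16
Position 8: rel=5, running sum=21
CG = 21

21


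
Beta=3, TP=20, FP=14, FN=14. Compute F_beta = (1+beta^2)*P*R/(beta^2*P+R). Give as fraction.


P = TP/(TP+FP) = 20/34 = 10/17
R = TP/(TP+FN) = 20/34 = 10/17
beta^2 = 3^2 = 9
(1 + beta^2) = 10
Numerator = (1+beta^2)*P*R = 1000/289
Denominator = beta^2*P + R = 90/17 + 10/17 = 100/17
F_beta = 10/17

10/17


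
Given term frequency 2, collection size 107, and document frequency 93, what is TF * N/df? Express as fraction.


TF * (N/df)
= 2 * (107/93)
= 2 * 107/93
= 214/93

214/93


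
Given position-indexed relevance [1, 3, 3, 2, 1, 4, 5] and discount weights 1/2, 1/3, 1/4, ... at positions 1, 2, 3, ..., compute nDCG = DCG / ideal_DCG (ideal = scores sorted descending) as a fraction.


Position discount weights w_i = 1/(i+1) for i=1..7:
Weights = [1/2, 1/3, 1/4, 1/5, 1/6, 1/7, 1/8]
Actual relevance: [1, 3, 3, 2, 1, 4, 5]
DCG = 1/2 + 3/3 + 3/4 + 2/5 + 1/6 + 4/7 + 5/8 = 3371/840
Ideal relevance (sorted desc): [5, 4, 3, 3, 2, 1, 1]
Ideal DCG = 5/2 + 4/3 + 3/4 + 3/5 + 2/6 + 1/7 + 1/8 = 4859/840
nDCG = DCG / ideal_DCG = 3371/840 / 4859/840 = 3371/4859

3371/4859


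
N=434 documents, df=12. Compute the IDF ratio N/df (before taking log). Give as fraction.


IDF ratio = N / df
= 434 / 12
= 217/6

217/6


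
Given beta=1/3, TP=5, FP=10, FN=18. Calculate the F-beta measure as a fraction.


P = TP/(TP+FP) = 5/15 = 1/3
R = TP/(TP+FN) = 5/23 = 5/23
beta^2 = 1/3^2 = 1/9
(1 + beta^2) = 10/9
Numerator = (1+beta^2)*P*R = 50/621
Denominator = beta^2*P + R = 1/27 + 5/23 = 158/621
F_beta = 25/79

25/79


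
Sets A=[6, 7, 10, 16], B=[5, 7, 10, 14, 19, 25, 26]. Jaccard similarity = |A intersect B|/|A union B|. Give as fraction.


A intersect B = [7, 10]
|A intersect B| = 2
A union B = [5, 6, 7, 10, 14, 16, 19, 25, 26]
|A union B| = 9
Jaccard = 2/9 = 2/9

2/9


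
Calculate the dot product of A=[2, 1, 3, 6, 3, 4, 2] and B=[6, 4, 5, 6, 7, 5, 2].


Dot product = sum of element-wise products
A[0]*B[0] = 2*6 = 12
A[1]*B[1] = 1*4 = 4
A[2]*B[2] = 3*5 = 15
A[3]*B[3] = 6*6 = 36
A[4]*B[4] = 3*7 = 21
A[5]*B[5] = 4*5 = 20
A[6]*B[6] = 2*2 = 4
Sum = 12 + 4 + 15 + 36 + 21 + 20 + 4 = 112

112


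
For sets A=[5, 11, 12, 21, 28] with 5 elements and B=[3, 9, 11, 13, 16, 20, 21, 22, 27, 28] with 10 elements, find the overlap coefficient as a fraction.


A intersect B = [11, 21, 28]
|A intersect B| = 3
min(|A|, |B|) = min(5, 10) = 5
Overlap = 3 / 5 = 3/5

3/5


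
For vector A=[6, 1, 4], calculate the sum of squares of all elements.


|A|^2 = sum of squared components
A[0]^2 = 6^2 = 36
A[1]^2 = 1^2 = 1
A[2]^2 = 4^2 = 16
Sum = 36 + 1 + 16 = 53

53


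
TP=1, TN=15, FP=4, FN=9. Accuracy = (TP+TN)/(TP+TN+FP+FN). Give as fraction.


Accuracy = (TP + TN) / (TP + TN + FP + FN)
TP + TN = 1 + 15 = 16
Total = 1 + 15 + 4 + 9 = 29
Accuracy = 16 / 29 = 16/29

16/29


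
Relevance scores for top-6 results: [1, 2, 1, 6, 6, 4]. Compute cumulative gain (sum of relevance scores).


Cumulative Gain = sum of relevance scores
Position 1: rel=1, running sum=1
Position 2: rel=2, running sum=3
Position 3: rel=1, running sum=4
Position 4: rel=6, running sum=10
Position 5: rel=6, running sum=16
Position 6: rel=4, running sum=20
CG = 20

20


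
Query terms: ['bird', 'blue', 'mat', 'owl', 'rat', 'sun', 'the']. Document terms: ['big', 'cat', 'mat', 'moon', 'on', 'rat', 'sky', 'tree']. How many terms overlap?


Query terms: ['bird', 'blue', 'mat', 'owl', 'rat', 'sun', 'the']
Document terms: ['big', 'cat', 'mat', 'moon', 'on', 'rat', 'sky', 'tree']
Common terms: ['mat', 'rat']
Overlap count = 2

2


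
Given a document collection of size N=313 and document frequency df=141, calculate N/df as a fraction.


IDF ratio = N / df
= 313 / 141
= 313/141

313/141


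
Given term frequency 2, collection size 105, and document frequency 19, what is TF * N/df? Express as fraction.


TF * (N/df)
= 2 * (105/19)
= 2 * 105/19
= 210/19

210/19


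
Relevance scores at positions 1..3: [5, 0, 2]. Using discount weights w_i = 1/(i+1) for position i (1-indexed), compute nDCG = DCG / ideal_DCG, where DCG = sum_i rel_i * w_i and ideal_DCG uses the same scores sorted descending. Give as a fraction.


Position discount weights w_i = 1/(i+1) for i=1..3:
Weights = [1/2, 1/3, 1/4]
Actual relevance: [5, 0, 2]
DCG = 5/2 + 0/3 + 2/4 = 3
Ideal relevance (sorted desc): [5, 2, 0]
Ideal DCG = 5/2 + 2/3 + 0/4 = 19/6
nDCG = DCG / ideal_DCG = 3 / 19/6 = 18/19

18/19


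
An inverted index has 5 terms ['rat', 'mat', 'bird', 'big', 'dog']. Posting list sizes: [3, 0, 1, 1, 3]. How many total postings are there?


Summing posting list sizes:
'rat': 3 postings
'mat': 0 postings
'bird': 1 postings
'big': 1 postings
'dog': 3 postings
Total = 3 + 0 + 1 + 1 + 3 = 8

8


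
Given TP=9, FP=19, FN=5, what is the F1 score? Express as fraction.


F1 = 2 * P * R / (P + R)
P = TP/(TP+FP) = 9/28 = 9/28
R = TP/(TP+FN) = 9/14 = 9/14
2 * P * R = 2 * 9/28 * 9/14 = 81/196
P + R = 9/28 + 9/14 = 27/28
F1 = 81/196 / 27/28 = 3/7

3/7


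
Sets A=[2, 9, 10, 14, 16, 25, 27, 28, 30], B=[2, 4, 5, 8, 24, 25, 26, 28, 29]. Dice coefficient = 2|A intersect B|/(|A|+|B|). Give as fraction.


A intersect B = [2, 25, 28]
|A intersect B| = 3
|A| = 9, |B| = 9
Dice = 2*3 / (9+9)
= 6 / 18 = 1/3

1/3


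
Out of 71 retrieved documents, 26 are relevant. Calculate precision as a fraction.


Precision = relevant_retrieved / total_retrieved
= 26 / 71
= 26 / (26 + 45)
= 26/71

26/71


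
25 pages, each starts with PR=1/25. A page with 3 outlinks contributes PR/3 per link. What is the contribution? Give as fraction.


Initial PR = 1/25 = 1/25
Outlinks = 3
Contribution per link = PR / outlinks
= 1/25 / 3
= 1/75

1/75


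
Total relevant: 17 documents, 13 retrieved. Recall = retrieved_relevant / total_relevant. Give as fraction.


Recall = retrieved_relevant / total_relevant
= 13 / 17
= 13 / (13 + 4)
= 13/17

13/17


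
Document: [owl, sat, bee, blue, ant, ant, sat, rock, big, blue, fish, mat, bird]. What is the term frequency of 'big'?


Document has 13 words
Scanning for 'big':
Found at positions: [8]
Count = 1

1


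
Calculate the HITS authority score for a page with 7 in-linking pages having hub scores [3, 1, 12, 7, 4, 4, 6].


Authority = sum of hub scores of in-linkers
In-link 1: hub score = 3
In-link 2: hub score = 1
In-link 3: hub score = 12
In-link 4: hub score = 7
In-link 5: hub score = 4
In-link 6: hub score = 4
In-link 7: hub score = 6
Authority = 3 + 1 + 12 + 7 + 4 + 4 + 6 = 37

37


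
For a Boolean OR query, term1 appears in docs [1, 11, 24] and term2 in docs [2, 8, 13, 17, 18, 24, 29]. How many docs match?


Boolean OR: find union of posting lists
term1 docs: [1, 11, 24]
term2 docs: [2, 8, 13, 17, 18, 24, 29]
Union: [1, 2, 8, 11, 13, 17, 18, 24, 29]
|union| = 9

9


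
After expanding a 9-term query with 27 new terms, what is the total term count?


Original terms: 9
Expansion terms: 27
Total = 9 + 27 = 36

36


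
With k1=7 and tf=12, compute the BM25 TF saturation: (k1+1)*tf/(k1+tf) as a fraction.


BM25 TF component = (k1+1)*tf / (k1+tf)
k1 = 7, tf = 12
Numerator = (7+1)*12 = 96
Denominator = 7 + 12 = 19
= 96/19 = 96/19

96/19


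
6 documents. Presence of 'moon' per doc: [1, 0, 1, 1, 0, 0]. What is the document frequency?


Checking each document for 'moon':
Doc 1: present
Doc 2: absent
Doc 3: present
Doc 4: present
Doc 5: absent
Doc 6: absent
df = sum of presences = 1 + 0 + 1 + 1 + 0 + 0 = 3

3


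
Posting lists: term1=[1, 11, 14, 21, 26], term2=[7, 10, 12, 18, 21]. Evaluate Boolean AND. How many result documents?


Boolean AND: find intersection of posting lists
term1 docs: [1, 11, 14, 21, 26]
term2 docs: [7, 10, 12, 18, 21]
Intersection: [21]
|intersection| = 1

1


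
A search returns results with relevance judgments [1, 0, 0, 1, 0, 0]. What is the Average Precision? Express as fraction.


Computing P@k for each relevant position:
Position 1: relevant, P@1 = 1/1 = 1
Position 2: not relevant
Position 3: not relevant
Position 4: relevant, P@4 = 2/4 = 1/2
Position 5: not relevant
Position 6: not relevant
Sum of P@k = 1 + 1/2 = 3/2
AP = 3/2 / 2 = 3/4

3/4


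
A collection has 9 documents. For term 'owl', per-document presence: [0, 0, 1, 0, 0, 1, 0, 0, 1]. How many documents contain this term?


Checking each document for 'owl':
Doc 1: absent
Doc 2: absent
Doc 3: present
Doc 4: absent
Doc 5: absent
Doc 6: present
Doc 7: absent
Doc 8: absent
Doc 9: present
df = sum of presences = 0 + 0 + 1 + 0 + 0 + 1 + 0 + 0 + 1 = 3

3


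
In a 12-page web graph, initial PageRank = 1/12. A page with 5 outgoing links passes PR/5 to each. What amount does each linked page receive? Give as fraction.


Initial PR = 1/12 = 1/12
Outlinks = 5
Contribution per link = PR / outlinks
= 1/12 / 5
= 1/60

1/60


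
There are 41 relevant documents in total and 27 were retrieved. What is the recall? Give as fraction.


Recall = retrieved_relevant / total_relevant
= 27 / 41
= 27 / (27 + 14)
= 27/41

27/41


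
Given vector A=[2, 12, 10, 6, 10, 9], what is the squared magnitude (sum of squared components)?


|A|^2 = sum of squared components
A[0]^2 = 2^2 = 4
A[1]^2 = 12^2 = 144
A[2]^2 = 10^2 = 100
A[3]^2 = 6^2 = 36
A[4]^2 = 10^2 = 100
A[5]^2 = 9^2 = 81
Sum = 4 + 144 + 100 + 36 + 100 + 81 = 465

465


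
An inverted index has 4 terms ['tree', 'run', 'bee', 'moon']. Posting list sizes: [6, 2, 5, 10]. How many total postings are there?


Summing posting list sizes:
'tree': 6 postings
'run': 2 postings
'bee': 5 postings
'moon': 10 postings
Total = 6 + 2 + 5 + 10 = 23

23


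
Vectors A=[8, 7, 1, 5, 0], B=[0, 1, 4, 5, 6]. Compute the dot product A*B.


Dot product = sum of element-wise products
A[0]*B[0] = 8*0 = 0
A[1]*B[1] = 7*1 = 7
A[2]*B[2] = 1*4 = 4
A[3]*B[3] = 5*5 = 25
A[4]*B[4] = 0*6 = 0
Sum = 0 + 7 + 4 + 25 + 0 = 36

36


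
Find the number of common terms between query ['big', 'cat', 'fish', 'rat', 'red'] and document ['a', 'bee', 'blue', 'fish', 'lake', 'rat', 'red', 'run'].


Query terms: ['big', 'cat', 'fish', 'rat', 'red']
Document terms: ['a', 'bee', 'blue', 'fish', 'lake', 'rat', 'red', 'run']
Common terms: ['fish', 'rat', 'red']
Overlap count = 3

3


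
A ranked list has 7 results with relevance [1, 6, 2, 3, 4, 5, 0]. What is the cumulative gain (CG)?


Cumulative Gain = sum of relevance scores
Position 1: rel=1, running sum=1
Position 2: rel=6, running sum=7
Position 3: rel=2, running sum=9
Position 4: rel=3, running sum=12
Position 5: rel=4, running sum=16
Position 6: rel=5, running sum=21
Position 7: rel=0, running sum=21
CG = 21

21


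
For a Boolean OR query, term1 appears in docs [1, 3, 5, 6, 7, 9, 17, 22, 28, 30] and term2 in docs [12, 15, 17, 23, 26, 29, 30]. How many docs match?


Boolean OR: find union of posting lists
term1 docs: [1, 3, 5, 6, 7, 9, 17, 22, 28, 30]
term2 docs: [12, 15, 17, 23, 26, 29, 30]
Union: [1, 3, 5, 6, 7, 9, 12, 15, 17, 22, 23, 26, 28, 29, 30]
|union| = 15

15


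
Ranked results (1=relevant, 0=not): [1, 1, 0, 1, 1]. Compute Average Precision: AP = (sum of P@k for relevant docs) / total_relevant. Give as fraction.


Computing P@k for each relevant position:
Position 1: relevant, P@1 = 1/1 = 1
Position 2: relevant, P@2 = 2/2 = 1
Position 3: not relevant
Position 4: relevant, P@4 = 3/4 = 3/4
Position 5: relevant, P@5 = 4/5 = 4/5
Sum of P@k = 1 + 1 + 3/4 + 4/5 = 71/20
AP = 71/20 / 4 = 71/80

71/80


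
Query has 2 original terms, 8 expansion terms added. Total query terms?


Original terms: 2
Expansion terms: 8
Total = 2 + 8 = 10

10


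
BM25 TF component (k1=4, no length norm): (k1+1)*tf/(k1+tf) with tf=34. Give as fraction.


BM25 TF component = (k1+1)*tf / (k1+tf)
k1 = 4, tf = 34
Numerator = (4+1)*34 = 170
Denominator = 4 + 34 = 38
= 170/38 = 85/19

85/19


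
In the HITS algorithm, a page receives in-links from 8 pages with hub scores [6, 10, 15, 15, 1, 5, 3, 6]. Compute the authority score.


Authority = sum of hub scores of in-linkers
In-link 1: hub score = 6
In-link 2: hub score = 10
In-link 3: hub score = 15
In-link 4: hub score = 15
In-link 5: hub score = 1
In-link 6: hub score = 5
In-link 7: hub score = 3
In-link 8: hub score = 6
Authority = 6 + 10 + 15 + 15 + 1 + 5 + 3 + 6 = 61

61


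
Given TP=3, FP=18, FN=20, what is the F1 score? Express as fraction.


F1 = 2 * P * R / (P + R)
P = TP/(TP+FP) = 3/21 = 1/7
R = TP/(TP+FN) = 3/23 = 3/23
2 * P * R = 2 * 1/7 * 3/23 = 6/161
P + R = 1/7 + 3/23 = 44/161
F1 = 6/161 / 44/161 = 3/22

3/22
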